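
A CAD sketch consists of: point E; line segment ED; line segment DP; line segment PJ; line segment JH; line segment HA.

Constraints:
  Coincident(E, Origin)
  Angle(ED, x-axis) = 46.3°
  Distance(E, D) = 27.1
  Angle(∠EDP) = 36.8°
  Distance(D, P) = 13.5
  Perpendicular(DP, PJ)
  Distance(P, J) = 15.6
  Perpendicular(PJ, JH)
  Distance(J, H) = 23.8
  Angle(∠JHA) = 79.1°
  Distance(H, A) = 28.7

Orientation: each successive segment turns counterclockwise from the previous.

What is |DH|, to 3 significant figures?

18.7

E is at the origin; ED runs at 46.3° with length 27.1, so D = (18.7, 19.6). ∠EDP = 36.8° gives DP at -170° from the x-axis; with |DP| = 13.5, P = (5.41, 17.4). DP ⟂ PJ, so PJ runs at -80.5°; with |PJ| = 15.6, J = (7.98, 1.98). PJ is perpendicular to JH, so JH runs at 9.50°; with |JH| = 23.8, H = (31.5, 5.91). Then |DH| = |H − D| = 18.7.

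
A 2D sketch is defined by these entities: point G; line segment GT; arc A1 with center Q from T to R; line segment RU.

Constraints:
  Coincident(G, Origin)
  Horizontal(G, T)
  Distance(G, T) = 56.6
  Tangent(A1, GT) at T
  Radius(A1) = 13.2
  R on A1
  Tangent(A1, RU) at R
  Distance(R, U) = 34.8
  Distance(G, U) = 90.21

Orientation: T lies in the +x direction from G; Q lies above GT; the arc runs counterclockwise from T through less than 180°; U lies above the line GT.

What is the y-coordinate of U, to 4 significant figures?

42.47

G is at the origin; GT is horizontal with |GT| = 56.6 and T on the +x side, so T = (56.60, 0.000). The tangent condition forces QT to be normal to GT, so Q = T + (0, 13.2) = (56.60, 13.20). Since QR ⟂ RU (tangency), |QU| = √(13.2² + 34.8²) = 37.22 regardless of where R sits on A1. So U lies on both circle(G, 90.21) and circle(Q, 37.22); the above-GT intersection is U = (79.59, 42.47). R is the foot of the tangent from U: R = (69.20, 9.260).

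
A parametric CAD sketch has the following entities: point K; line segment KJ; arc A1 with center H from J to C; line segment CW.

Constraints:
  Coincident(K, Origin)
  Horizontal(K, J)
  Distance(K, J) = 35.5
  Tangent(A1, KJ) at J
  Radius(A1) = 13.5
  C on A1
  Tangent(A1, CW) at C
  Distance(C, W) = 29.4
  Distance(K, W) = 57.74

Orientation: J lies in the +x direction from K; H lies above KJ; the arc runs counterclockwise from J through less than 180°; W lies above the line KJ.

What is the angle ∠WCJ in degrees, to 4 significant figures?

122.3°

Checks: K = (0.00, 0.00) ✓; |HC| = 13.50 ✓; ∠(HC, CW) = 90.00° ✓; |CW| = 29.40 ✓; |KW| = 57.74 ✓.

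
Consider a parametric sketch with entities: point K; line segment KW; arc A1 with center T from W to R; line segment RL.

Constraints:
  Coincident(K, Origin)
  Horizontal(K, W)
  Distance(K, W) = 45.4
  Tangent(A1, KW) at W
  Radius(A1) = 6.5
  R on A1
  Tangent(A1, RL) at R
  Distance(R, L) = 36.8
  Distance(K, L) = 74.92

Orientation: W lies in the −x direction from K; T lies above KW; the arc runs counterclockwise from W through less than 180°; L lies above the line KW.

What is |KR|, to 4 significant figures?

41.80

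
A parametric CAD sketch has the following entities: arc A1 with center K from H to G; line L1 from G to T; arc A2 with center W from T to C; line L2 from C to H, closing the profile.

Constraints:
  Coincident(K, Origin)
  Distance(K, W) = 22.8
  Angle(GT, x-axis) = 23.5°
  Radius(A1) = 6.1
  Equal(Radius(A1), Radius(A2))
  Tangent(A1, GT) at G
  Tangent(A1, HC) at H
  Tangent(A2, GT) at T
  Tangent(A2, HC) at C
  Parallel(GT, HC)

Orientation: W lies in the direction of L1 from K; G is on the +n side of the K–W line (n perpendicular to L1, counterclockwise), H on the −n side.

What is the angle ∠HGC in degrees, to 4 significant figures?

61.85°

The slot axis is L1's direction at 23.5°, so u = (cos 23.5°, sin 23.5°) = (0.9171, 0.3987) and n = (−sin 23.5°, cos 23.5°) = (-0.3987, 0.9171). K is at the origin and W lies 22.8 along u from K, so W = 22.8·u = (20.91, 9.091). Tangency of A1 to both parallel lines with radius 6.1 puts G and H at K ± 6.1·n: G = (-2.432, 5.594), H = (2.432, -5.594). Equal radii place T and C the same way about W: T = W + 6.1·n = (18.48, 14.69), C = W − 6.1·n = (23.34, 3.497). Then cos ∠HGC = GH·GC / (|GH||GC|), giving 61.85°.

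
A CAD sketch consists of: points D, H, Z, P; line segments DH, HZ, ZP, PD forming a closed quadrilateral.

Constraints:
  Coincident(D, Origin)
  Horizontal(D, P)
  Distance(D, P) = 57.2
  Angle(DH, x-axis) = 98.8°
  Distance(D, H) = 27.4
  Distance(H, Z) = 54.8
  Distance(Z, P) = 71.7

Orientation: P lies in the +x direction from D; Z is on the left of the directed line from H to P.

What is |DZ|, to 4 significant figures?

75.03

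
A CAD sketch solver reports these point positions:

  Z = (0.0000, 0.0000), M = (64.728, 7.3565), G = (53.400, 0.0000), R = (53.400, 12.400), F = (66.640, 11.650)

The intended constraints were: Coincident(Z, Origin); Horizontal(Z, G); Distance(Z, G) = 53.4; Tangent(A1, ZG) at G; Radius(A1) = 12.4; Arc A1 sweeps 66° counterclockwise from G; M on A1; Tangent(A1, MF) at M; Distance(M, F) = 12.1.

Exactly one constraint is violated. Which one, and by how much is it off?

Distance(M, F) = 12.1 — off by 7.40.

Z = (0.00, 0.00) ✓; Z.y = 0.00, G.y = 0.00 ✓; |ZG| = 53.40 ✓; ∠(RG, GZ) = 90.00° ✓; |RG| = 12.40 ✓; bearing(R→M) − bearing(R→G) = 66.00° ✓; |RM| = 12.40 ✓; ∠(RM, MF) = 90.00° ✓; |MF| = 4.700 ✗.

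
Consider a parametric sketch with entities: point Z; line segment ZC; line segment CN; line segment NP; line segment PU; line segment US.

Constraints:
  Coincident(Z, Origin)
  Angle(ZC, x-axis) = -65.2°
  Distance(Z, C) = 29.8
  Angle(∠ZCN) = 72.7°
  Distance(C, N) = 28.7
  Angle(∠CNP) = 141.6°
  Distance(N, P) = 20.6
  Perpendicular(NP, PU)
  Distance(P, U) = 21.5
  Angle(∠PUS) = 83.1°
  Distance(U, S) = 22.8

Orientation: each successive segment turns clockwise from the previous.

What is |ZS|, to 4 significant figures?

16.40

The perpendicularity gives PU at right angles to NP, so PU runs at 59.10°; with |PU| = 21.5, U = (-22.59, -1.771). ∠PUS = 83.1° gives US at -37.80° from the x-axis; with |US| = 22.8, S = (-4.574, -15.74). Then |ZS| = |S − Z| = 16.40.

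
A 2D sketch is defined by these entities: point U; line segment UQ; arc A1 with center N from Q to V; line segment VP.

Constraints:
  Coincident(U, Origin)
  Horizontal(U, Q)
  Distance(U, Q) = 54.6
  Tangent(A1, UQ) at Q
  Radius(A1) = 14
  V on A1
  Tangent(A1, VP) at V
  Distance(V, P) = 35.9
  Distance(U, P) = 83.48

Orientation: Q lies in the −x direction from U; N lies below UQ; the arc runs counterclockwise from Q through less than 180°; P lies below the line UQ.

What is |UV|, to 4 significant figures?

70.17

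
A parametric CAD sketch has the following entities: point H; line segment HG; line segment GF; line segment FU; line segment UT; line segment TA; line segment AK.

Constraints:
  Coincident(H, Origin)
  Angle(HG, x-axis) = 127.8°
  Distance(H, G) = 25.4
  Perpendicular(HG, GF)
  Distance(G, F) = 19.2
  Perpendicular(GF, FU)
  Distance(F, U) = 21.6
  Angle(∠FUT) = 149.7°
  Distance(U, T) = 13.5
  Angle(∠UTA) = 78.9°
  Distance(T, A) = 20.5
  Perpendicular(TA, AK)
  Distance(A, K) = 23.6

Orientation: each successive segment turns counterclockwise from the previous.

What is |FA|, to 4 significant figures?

29.67

H is at the origin; HG runs at 127.8° with length 25.4, so G = (-15.57, 20.07). HG is perpendicular to GF, so GF runs at -142.2°; with |GF| = 19.2, F = (-30.74, 8.302). The perpendicularity gives FU at right angles to GF, so FU runs at -52.20°; with |FU| = 21.6, U = (-17.50, -8.765). ∠FUT = 149.7° gives UT at -21.90° from the x-axis; with |UT| = 13.5, T = (-4.974, -13.80). ∠UTA = 78.9° gives TA at 79.20° from the x-axis; with |TA| = 20.5, A = (-1.133, 6.336). Then |FA| = |A − F| = 29.67.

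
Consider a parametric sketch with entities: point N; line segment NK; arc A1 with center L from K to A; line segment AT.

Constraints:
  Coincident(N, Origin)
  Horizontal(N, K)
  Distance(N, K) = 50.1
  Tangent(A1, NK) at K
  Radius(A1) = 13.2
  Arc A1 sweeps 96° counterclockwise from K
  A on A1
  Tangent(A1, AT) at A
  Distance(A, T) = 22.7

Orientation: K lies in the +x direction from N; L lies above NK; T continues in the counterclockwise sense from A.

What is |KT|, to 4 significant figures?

38.68

On A1, K sits at bearing -90° from L; a 96° counterclockwise sweep puts A at bearing 6°, so A = L + 13.2·(cos 6°, sin 6°) = (63.23, 14.58). Tangency of A1 to AT means the radius LA is perpendicular to AT, so AT runs along (−sin 6°, cos 6°); with |AT| = 22.7, T = (60.85, 37.16). Then |KT| = |T − K| = 38.68.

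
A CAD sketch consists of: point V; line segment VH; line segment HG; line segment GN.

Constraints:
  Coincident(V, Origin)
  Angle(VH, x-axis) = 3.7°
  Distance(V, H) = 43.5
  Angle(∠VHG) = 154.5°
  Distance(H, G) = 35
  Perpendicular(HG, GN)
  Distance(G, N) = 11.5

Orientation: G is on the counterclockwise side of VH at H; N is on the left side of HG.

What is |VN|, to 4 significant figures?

74.61

∠VHG = 154.5°, so HG runs at 3.7° + (180° − 154.5°) = 29.20° from the x-axis; with |HG| = 35.0, G = H + 35.0·(cos 29.20°, sin 29.20°) = (73.96, 19.88). HG is perpendicular to GN; with |GN| = 11.5 on the left of HG, N = G + 11.5·(-0.4879, 0.8729) = (68.35, 29.92). Then |VN| = |N − V| = 74.61.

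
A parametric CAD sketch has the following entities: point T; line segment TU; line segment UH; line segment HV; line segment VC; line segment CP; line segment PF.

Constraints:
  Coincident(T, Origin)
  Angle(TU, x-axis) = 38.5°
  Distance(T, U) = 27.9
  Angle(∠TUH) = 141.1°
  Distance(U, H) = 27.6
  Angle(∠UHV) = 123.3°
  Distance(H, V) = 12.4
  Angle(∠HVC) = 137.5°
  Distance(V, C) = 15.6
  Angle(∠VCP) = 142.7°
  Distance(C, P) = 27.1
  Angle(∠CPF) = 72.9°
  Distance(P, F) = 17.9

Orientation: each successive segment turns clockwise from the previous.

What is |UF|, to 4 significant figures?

28.71

∠VCP = 142.7° gives CP at -136.9° from the x-axis; with |CP| = 27.1, P = (33.78, -27.13). ∠CPF = 72.9° gives PF at 116.0° from the x-axis; with |PF| = 17.9, F = (25.93, -11.05). Then |UF| = |F − U| = 28.71.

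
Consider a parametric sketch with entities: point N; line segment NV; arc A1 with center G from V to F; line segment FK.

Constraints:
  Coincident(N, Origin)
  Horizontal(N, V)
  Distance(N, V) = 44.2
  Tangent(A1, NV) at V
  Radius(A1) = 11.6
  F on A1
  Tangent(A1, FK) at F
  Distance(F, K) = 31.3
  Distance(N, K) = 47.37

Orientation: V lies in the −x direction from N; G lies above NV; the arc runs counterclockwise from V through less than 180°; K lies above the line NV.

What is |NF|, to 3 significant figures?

34.1

N is at the origin; NV is horizontal with |NV| = 44.2 and V on the −x side, so V = (-44.2, 0.00). A1 meets NV tangentially, so GV is at right angles to NV, so G = V + (0, 11.6) = (-44.2, 11.6). Since GF ⟂ FK (tangency), |GK| = √(11.6² + 31.3²) = 33.4 regardless of where F sits on A1. So K lies on both circle(N, 47.37) and circle(G, 33.4); the above-NV intersection is K = (-26.0, 39.6). F is the foot of the tangent from K: F = (-32.9, 9.05).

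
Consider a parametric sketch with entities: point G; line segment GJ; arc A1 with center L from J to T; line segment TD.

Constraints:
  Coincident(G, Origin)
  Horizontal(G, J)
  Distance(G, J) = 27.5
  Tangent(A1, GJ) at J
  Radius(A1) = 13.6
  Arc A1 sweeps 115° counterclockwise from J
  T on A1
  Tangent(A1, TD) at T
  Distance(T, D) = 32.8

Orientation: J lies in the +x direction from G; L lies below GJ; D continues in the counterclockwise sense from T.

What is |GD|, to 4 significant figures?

57.02

On A1, J sits at bearing 90° from L; a 115° counterclockwise sweep puts T at bearing 205°, so T = L + 13.6·(cos 205°, sin 205°) = (15.17, -19.35). The tangent condition forces LT to be normal to TD, so TD runs along (−sin 205°, cos 205°); with |TD| = 32.8, D = (29.04, -49.07). Then |GD| = |D − G| = 57.02.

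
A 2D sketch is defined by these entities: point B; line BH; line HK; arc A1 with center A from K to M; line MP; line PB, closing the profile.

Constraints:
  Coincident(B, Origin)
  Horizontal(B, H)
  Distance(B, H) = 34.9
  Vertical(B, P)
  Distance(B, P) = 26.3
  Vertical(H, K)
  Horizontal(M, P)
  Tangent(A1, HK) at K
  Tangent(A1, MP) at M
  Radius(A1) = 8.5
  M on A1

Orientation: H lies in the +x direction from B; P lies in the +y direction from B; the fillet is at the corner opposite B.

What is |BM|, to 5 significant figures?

37.265

B is at the origin; B and H share the same y with |BH| = 34.9 and H on the +x side, so H = (34.900, 0.0000). B and P share the same x with |BP| = 26.3 and P on the +y side, so P = (0.0000, 26.300). The virtual corner opposite B is at (34.900, 26.300). A1 meets HK tangentially, so AK is at right angles to HK and since A1 is tangent to MP there, AM ⟂ MP, with radius 8.5, so the center A sits 8.5 in from both sides at A = (26.400, 17.800). That places the tangent points at K = (34.900, 17.800) on HK and M = (26.400, 26.300) on MP. Then |BM| = |M − B| = 37.265.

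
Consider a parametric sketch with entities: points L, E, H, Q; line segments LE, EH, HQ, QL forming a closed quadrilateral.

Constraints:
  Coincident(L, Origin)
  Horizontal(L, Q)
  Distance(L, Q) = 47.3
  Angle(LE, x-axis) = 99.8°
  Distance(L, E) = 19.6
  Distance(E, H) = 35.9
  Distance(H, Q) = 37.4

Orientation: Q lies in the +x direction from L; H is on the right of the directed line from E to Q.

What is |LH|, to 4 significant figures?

17.88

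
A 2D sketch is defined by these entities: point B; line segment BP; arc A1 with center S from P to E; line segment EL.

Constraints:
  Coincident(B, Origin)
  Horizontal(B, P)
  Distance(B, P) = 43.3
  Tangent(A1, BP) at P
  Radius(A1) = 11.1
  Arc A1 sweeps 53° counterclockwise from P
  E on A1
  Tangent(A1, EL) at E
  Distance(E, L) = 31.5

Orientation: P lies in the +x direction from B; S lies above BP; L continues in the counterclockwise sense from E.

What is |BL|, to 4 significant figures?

77.03

On A1, P sits at bearing -90° from S; a 53° counterclockwise sweep puts E at bearing -37°, so E = S + 11.1·(cos -37°, sin -37°) = (52.16, 4.420). A1 meets EL tangentially, so SE is at right angles to EL, so EL runs along (−sin -37°, cos -37°); with |EL| = 31.5, L = (71.12, 29.58). Then |BL| = |L − B| = 77.03.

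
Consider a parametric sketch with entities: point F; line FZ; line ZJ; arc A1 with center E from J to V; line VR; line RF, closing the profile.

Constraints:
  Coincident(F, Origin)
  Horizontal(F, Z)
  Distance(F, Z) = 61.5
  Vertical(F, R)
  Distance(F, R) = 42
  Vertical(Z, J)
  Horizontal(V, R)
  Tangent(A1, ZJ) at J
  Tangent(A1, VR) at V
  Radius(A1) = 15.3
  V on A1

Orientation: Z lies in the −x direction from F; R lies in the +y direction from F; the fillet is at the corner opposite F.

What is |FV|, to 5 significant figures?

62.437

F is at the origin; FZ is horizontal with |FZ| = 61.5 and Z on the −x side, so Z = (-61.500, 0.0000). F and R share the same x with |FR| = 42.0 and R on the +y side, so R = (0.0000, 42.000). The virtual corner opposite F is at (-61.500, 42.000). Since A1 is tangent to ZJ there, EJ ⟂ ZJ and tangency of A1 to VR means the radius EV is perpendicular to VR, with radius 15.3, so the center E sits 15.3 in from both sides at E = (-46.200, 26.700). That places the tangent points at J = (-61.500, 26.700) on ZJ and V = (-46.200, 42.000) on VR. Then |FV| = |V − F| = 62.437.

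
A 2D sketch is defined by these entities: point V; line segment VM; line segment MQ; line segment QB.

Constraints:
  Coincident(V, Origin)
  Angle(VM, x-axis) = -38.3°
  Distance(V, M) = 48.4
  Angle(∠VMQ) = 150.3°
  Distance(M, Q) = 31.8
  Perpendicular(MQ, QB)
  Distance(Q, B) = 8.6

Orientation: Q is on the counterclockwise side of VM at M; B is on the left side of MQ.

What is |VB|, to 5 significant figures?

75.426

V is at the origin; VM runs at -38.3° with length 48.4, so M = 48.4·(cos -38.3°, sin -38.3°) = (37.983, -29.997). ∠VMQ = 150.3°, so MQ runs at -38.3° + (180° − 150.3°) = -8.6000° from the x-axis; with |MQ| = 31.8, Q = M + 31.8·(cos -8.6000°, sin -8.6000°) = (69.426, -34.753). The perpendicularity gives QB at right angles to MQ; with |QB| = 8.6 on the left of MQ, B = Q + 8.6·(0.14954, 0.98876) = (70.712, -26.249). Then |VB| = |B − V| = 75.426.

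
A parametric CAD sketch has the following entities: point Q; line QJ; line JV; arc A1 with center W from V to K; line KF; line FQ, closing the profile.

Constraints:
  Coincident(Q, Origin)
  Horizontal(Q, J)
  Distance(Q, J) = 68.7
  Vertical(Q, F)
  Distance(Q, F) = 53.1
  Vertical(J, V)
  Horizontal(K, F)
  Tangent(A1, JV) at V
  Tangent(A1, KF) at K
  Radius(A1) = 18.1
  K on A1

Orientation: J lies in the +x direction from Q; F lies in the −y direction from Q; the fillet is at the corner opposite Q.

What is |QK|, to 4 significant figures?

73.35

Q is at the origin; QJ is horizontal with |QJ| = 68.7 and J on the +x side, so J = (68.70, 0.000). QF is vertical with |QF| = 53.1 and F on the −y side, so F = (0.000, -53.10). The virtual corner opposite Q is at (68.70, -53.10). The tangent condition forces WV to be normal to JV and tangency of A1 to KF means the radius WK is perpendicular to KF, with radius 18.1, so the center W sits 18.1 in from both sides at W = (50.60, -35.00). That places the tangent points at V = (68.70, -35.00) on JV and K = (50.60, -53.10) on KF. Then |QK| = |K − Q| = 73.35.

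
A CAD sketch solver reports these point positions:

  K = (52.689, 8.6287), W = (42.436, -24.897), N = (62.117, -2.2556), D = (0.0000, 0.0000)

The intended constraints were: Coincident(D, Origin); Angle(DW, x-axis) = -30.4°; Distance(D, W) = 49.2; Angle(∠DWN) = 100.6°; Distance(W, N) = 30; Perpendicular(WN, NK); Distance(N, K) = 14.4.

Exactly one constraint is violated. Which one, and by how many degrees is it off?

Perpendicular(WN, NK) — off by 8.10°.

D = (0.00, 0.00) ✓; DW at -30.40° ✓; |DW| = 49.20 ✓; ∠DWN = 100.6° ✓; |WN| = 30.00 ✓; ∠(WN, NK) = 81.90° ✗; |NK| = 14.40 ✓.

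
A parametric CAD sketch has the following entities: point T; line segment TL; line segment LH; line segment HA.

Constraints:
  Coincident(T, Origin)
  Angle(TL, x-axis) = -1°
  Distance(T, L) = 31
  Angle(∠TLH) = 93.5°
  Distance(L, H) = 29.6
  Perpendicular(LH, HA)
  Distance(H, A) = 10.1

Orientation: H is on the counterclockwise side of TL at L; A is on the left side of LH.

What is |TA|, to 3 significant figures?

37.8

T is at the origin; TL runs at -1.0° with length 31.0, so L = 31.0·(cos -1.0°, sin -1.0°) = (31.0, -0.541). ∠TLH = 93.5°, so LH runs at -1.0° + (180° − 93.5°) = 85.5° from the x-axis; with |LH| = 29.6, H = L + 29.6·(cos 85.5°, sin 85.5°) = (33.3, 29.0). The perpendicularity gives HA at right angles to LH; with |HA| = 10.1 on the left of LH, A = H + 10.1·(-0.997, 0.0785) = (23.2, 29.8). Then |TA| = |A − T| = 37.8.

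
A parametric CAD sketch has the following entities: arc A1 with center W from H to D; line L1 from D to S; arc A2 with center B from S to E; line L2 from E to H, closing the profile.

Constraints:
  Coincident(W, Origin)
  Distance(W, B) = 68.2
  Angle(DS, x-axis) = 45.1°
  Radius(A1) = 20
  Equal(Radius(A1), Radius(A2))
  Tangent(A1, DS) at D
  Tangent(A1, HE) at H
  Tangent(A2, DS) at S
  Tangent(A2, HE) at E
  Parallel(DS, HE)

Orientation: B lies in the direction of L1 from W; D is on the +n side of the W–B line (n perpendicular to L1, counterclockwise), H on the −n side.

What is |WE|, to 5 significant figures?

71.072

The slot axis is L1's direction at 45.1°, so u = (cos 45.1°, sin 45.1°) = (0.70587, 0.70834) and n = (−sin 45.1°, cos 45.1°) = (-0.70834, 0.70587). W is at the origin and B lies 68.2 along u from W, so B = 68.2·u = (48.140, 48.309). Tangency of A1 to both parallel lines with radius 20.0 puts D and H at W ± 20.0·n: D = (-14.167, 14.117), H = (14.167, -14.117). Equal radii place S and E the same way about B: S = B + 20.0·n = (33.974, 62.426), E = B − 20.0·n = (62.307, 34.191). Then |WE| = |E − W| = 71.072.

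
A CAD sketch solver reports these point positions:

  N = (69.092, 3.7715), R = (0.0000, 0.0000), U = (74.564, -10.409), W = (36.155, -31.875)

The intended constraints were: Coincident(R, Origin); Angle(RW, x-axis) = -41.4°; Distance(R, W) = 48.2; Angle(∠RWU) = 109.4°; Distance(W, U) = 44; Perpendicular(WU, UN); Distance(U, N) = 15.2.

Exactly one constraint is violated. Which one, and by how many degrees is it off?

Perpendicular(WU, UN) — off by 8.10°.

R = (0.00, 0.00) ✓; RW at -41.40° ✓; |RW| = 48.20 ✓; ∠RWU = 109.4° ✓; |WU| = 44.00 ✓; ∠(WU, UN) = 81.90° ✗; |UN| = 15.20 ✓.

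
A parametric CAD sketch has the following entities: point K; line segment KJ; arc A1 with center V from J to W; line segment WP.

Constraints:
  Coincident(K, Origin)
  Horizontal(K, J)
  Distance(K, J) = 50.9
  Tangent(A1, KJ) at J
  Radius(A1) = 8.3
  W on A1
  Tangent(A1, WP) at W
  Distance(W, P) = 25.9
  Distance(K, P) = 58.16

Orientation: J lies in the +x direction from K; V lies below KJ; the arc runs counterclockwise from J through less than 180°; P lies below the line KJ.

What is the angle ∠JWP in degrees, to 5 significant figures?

130.92°

K is at the origin; KJ is horizontal with |KJ| = 50.9 and J on the +x side, so J = (50.900, 0.0000). The tangent condition forces VJ to be normal to KJ, so V = J + (0, -8.3) = (50.900, -8.3000). Since VW ⟂ WP (tangency), |VP| = √(8.3² + 25.9²) = 27.197 regardless of where W sits on A1. So P lies on both circle(K, 58.16) and circle(V, 27.197); the below-KJ intersection is P = (46.362, -35.116). W is the foot of the tangent from P: W = (42.684, -9.4786).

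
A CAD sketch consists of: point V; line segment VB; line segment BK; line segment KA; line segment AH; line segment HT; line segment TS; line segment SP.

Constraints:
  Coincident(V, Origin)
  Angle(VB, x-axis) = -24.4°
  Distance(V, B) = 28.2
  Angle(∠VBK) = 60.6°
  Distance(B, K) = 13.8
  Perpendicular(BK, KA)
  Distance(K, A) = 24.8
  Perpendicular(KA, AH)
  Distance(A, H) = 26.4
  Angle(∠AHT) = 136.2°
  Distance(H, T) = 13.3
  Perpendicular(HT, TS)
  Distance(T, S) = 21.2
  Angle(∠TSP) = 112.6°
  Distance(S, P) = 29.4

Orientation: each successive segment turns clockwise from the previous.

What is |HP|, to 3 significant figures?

35.3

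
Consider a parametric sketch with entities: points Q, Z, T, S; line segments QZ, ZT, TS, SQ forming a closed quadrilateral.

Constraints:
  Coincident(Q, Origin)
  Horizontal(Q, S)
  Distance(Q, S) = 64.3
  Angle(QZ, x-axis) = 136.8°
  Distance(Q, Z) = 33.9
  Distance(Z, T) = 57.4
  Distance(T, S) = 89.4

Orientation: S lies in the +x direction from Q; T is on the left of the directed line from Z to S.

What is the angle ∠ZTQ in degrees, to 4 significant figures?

28.47°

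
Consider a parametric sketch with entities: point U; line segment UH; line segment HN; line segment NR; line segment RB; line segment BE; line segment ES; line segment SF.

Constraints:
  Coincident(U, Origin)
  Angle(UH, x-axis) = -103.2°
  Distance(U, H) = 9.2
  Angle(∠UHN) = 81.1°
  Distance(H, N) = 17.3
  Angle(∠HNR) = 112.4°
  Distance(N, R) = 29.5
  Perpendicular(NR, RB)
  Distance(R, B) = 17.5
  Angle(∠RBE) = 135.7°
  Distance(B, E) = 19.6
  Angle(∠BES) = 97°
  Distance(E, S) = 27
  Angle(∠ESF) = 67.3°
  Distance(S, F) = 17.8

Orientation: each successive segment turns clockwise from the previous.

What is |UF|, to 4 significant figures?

13.99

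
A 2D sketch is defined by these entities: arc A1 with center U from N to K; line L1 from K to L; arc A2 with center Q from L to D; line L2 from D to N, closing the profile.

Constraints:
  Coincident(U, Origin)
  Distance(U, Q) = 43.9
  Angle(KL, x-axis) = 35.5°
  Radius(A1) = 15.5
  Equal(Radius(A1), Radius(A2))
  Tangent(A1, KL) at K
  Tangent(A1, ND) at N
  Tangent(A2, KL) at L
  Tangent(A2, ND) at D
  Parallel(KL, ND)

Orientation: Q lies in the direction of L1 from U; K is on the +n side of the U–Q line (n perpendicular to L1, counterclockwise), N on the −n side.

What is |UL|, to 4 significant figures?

46.56

The slot axis is L1's direction at 35.5°, so u = (cos 35.5°, sin 35.5°) = (0.8141, 0.5807) and n = (−sin 35.5°, cos 35.5°) = (-0.5807, 0.8141). U is at the origin and Q lies 43.9 along u from U, so Q = 43.9·u = (35.74, 25.49). Tangency of A1 to both parallel lines with radius 15.5 puts K and N at U ± 15.5·n: K = (-9.001, 12.62), N = (9.001, -12.62). Equal radii place L and D the same way about Q: L = Q + 15.5·n = (26.74, 38.11), D = Q − 15.5·n = (44.74, 12.87). Then |UL| = |L − U| = 46.56.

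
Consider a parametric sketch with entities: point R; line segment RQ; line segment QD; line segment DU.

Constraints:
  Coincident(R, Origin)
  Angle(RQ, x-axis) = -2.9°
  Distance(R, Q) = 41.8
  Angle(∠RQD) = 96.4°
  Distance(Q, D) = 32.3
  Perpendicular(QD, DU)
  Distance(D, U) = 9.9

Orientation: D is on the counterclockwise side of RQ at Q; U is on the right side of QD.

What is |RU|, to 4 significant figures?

63.34

∠RQD = 96.4°, so QD runs at -2.9° + (180° − 96.4°) = 80.70° from the x-axis; with |QD| = 32.3, D = Q + 32.3·(cos 80.70°, sin 80.70°) = (46.97, 29.76). The perpendicularity gives DU at right angles to QD; with |DU| = 9.9 on the right of QD, U = D + 9.9·(0.9869, -0.1616) = (56.74, 28.16). Then |RU| = |U − R| = 63.34.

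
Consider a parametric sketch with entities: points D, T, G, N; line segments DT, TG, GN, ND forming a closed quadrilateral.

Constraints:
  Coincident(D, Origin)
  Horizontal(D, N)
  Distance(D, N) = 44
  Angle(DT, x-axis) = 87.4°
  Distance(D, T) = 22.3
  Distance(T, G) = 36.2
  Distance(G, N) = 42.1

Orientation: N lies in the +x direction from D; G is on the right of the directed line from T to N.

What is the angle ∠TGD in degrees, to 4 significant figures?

11.94°

Checks: |TG| = 36.20 ✓; |GN| = 42.10 ✓.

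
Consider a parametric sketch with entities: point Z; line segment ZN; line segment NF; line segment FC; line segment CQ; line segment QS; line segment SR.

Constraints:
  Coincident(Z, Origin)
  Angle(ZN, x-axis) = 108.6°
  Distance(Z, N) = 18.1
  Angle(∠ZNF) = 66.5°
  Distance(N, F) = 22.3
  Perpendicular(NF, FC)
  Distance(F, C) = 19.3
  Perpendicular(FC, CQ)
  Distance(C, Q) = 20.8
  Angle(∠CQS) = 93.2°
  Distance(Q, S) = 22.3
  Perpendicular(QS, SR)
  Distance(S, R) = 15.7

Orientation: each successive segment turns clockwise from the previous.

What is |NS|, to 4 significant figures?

2.976

Z is at the origin; ZN runs at 108.6° with length 18.1, so N = (-5.773, 17.15). ∠ZNF = 66.5° gives NF at -4.900° from the x-axis; with |NF| = 22.3, F = (16.45, 15.25). NF is perpendicular to FC, so FC runs at -94.90°; with |FC| = 19.3, C = (14.80, -3.980). FC is perpendicular to CQ, so CQ runs at 175.1°; with |CQ| = 20.8, Q = (-5.927, -2.203). ∠CQS = 93.2° gives QS at 88.30° from the x-axis; with |QS| = 22.3, S = (-5.266, 20.09). Then |NS| = |S − N| = 2.976.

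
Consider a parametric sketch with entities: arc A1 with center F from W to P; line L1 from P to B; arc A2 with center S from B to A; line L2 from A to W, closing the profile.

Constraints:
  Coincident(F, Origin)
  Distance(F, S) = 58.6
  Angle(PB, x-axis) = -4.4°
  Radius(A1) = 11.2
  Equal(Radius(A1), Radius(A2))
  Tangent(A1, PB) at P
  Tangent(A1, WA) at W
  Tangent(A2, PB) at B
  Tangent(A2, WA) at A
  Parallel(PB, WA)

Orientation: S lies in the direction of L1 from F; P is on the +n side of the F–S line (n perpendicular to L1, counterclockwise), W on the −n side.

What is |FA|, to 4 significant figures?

59.66

The slot axis is L1's direction at -4.4°, so u = (cos -4.4°, sin -4.4°) = (0.9971, -0.07672) and n = (−sin -4.4°, cos -4.4°) = (0.07672, 0.9971). F is at the origin and S lies 58.6 along u from F, so S = 58.6·u = (58.43, -4.496). Tangency of A1 to both parallel lines with radius 11.2 puts P and W at F ± 11.2·n: P = (0.8593, 11.17), W = (-0.8593, -11.17). Equal radii place B and A the same way about S: B = S + 11.2·n = (59.29, 6.671), A = S − 11.2·n = (57.57, -15.66). Then |FA| = |A − F| = 59.66.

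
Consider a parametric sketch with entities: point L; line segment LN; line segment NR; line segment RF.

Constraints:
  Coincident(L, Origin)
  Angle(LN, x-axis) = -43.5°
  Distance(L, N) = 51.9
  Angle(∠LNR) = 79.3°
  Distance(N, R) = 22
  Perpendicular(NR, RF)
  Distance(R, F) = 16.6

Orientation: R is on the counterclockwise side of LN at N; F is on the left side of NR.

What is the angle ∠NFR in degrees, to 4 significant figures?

52.96°

∠LNR = 79.3°, so NR runs at -43.5° + (180° − 79.3°) = 57.20° from the x-axis; with |NR| = 22.0, R = N + 22.0·(cos 57.20°, sin 57.20°) = (49.56, -17.23). NR ⟂ RF; with |RF| = 16.6 on the left of NR, F = R + 16.6·(-0.8406, 0.5417) = (35.61, -8.241). Then cos ∠NFR = FN·FR / (|FN||FR|), giving 52.96°.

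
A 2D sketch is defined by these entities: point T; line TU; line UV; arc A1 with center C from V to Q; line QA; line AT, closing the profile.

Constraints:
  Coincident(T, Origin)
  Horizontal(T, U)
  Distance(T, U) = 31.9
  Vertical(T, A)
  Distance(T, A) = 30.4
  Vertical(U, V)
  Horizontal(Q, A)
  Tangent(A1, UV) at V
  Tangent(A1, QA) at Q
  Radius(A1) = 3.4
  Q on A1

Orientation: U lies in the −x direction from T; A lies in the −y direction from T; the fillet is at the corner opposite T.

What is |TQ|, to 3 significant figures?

41.7

T is at the origin; TU is horizontal with |TU| = 31.9 and U on the −x side, so U = (-31.9, 0.00). TA is vertical with |TA| = 30.4 and A on the −y side, so A = (0.00, -30.4). The virtual corner opposite T is at (-31.9, -30.4). Tangency of A1 to UV means the radius CV is perpendicular to UV and the tangent condition forces CQ to be normal to QA, with radius 3.4, so the center C sits 3.4 in from both sides at C = (-28.5, -27.0). That places the tangent points at V = (-31.9, -27.0) on UV and Q = (-28.5, -30.4) on QA. Then |TQ| = |Q − T| = 41.7.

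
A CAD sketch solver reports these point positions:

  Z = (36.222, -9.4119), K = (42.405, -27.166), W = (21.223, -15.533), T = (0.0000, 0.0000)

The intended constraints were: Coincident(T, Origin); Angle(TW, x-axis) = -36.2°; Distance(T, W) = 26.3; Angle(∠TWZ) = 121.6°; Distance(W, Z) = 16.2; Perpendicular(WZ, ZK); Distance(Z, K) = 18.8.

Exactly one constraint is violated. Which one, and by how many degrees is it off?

Perpendicular(WZ, ZK) — off by 3.00°.

T = (0.00, 0.00) ✓; TW at -36.20° ✓; |TW| = 26.30 ✓; ∠TWZ = 121.6° ✓; |WZ| = 16.20 ✓; ∠(WZ, ZK) = 93.00° ✗; |ZK| = 18.80 ✓.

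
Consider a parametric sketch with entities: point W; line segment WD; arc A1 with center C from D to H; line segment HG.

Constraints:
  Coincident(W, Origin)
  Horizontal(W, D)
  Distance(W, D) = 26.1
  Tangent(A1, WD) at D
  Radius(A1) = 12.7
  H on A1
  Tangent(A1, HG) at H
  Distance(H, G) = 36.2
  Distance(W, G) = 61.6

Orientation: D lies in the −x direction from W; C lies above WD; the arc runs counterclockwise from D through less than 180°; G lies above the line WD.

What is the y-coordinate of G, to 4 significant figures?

49.63

W is at the origin; WD is horizontal with |WD| = 26.1 and D on the −x side, so D = (-26.10, 0.000). Tangency of A1 to WD means the radius CD is perpendicular to WD, so C = D + (0, 12.7) = (-26.10, 12.70). Since CH ⟂ HG (tangency), |CG| = √(12.7² + 36.2²) = 38.36 regardless of where H sits on A1. So G lies on both circle(W, 61.6) and circle(C, 38.36); the above-WD intersection is G = (-36.49, 49.63). H is the foot of the tangent from G: H = (-15.70, 19.99).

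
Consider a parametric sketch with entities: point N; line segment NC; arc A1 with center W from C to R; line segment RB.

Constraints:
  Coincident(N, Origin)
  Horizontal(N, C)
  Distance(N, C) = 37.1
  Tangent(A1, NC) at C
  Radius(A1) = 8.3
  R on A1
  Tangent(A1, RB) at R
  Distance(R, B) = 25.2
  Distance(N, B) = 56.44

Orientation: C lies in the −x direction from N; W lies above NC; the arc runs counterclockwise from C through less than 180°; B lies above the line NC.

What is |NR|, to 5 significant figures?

33.186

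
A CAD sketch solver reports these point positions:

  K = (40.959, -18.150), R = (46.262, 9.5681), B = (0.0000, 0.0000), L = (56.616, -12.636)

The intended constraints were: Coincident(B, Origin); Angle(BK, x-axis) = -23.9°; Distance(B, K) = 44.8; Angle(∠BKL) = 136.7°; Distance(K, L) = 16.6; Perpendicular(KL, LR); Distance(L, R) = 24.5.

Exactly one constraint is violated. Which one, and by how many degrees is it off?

Perpendicular(KL, LR) — off by 5.60°.

B = (0.00, 0.00) ✓; BK at -23.90° ✓; |BK| = 44.80 ✓; ∠BKL = 136.7° ✓; |KL| = 16.60 ✓; ∠(KL, LR) = 95.60° ✗; |LR| = 24.50 ✓.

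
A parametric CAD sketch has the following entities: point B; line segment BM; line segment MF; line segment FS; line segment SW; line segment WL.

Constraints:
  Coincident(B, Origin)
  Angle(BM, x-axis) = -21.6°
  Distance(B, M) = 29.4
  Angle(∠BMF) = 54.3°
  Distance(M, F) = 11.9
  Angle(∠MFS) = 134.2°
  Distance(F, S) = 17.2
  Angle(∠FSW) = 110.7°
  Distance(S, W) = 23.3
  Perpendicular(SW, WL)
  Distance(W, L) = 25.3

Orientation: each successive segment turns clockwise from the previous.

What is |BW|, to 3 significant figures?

10.1

B is at the origin; BM runs at -21.6° with length 29.4, so M = (27.3, -10.8). ∠BMF = 54.3° gives MF at -147° from the x-axis; with |MF| = 11.9, F = (17.3, -17.3). ∠MFS = 134.2° gives FS at 167° from the x-axis; with |FS| = 17.2, S = (0.569, -13.4). ∠FSW = 110.7° gives SW at 97.6° from the x-axis; with |SW| = 23.3, W = (-2.51, 9.74). Then |BW| = |W − B| = 10.1.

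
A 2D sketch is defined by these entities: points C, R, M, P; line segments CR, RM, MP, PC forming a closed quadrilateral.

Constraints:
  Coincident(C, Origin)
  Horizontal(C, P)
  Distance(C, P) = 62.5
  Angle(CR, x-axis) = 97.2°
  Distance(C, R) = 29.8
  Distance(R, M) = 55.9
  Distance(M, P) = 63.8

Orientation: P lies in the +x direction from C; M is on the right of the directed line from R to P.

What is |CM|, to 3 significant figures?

26.1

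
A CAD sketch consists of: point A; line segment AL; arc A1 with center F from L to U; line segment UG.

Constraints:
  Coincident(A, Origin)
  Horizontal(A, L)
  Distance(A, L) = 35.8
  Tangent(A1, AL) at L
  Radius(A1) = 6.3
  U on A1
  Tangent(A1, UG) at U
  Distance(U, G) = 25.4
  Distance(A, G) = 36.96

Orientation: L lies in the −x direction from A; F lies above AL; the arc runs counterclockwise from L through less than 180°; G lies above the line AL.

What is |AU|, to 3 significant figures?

30.1

A is at the origin; AL is horizontal with |AL| = 35.8 and L on the −x side, so L = (-35.8, 0.00). Tangency of A1 to AL means the radius FL is perpendicular to AL, so F = L + (0, 6.3) = (-35.8, 6.30). Since FU ⟂ UG (tangency), |FG| = √(6.3² + 25.4²) = 26.2 regardless of where U sits on A1. So G lies on both circle(A, 36.96) and circle(F, 26.2); the above-AL intersection is G = (-22.9, 29.0). U is the foot of the tangent from G: U = (-29.7, 4.59).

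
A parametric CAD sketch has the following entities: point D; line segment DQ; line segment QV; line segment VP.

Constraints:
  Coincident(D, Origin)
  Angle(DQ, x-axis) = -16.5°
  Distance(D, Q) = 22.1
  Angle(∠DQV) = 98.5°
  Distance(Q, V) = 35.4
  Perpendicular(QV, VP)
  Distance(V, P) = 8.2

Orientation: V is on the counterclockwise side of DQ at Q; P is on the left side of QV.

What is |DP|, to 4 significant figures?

41.01

D is at the origin; DQ runs at -16.5° with length 22.1, so Q = 22.1·(cos -16.5°, sin -16.5°) = (21.19, -6.277). ∠DQV = 98.5°, so QV runs at -16.5° + (180° − 98.5°) = 65.00° from the x-axis; with |QV| = 35.4, V = Q + 35.4·(cos 65.00°, sin 65.00°) = (36.15, 25.81). The perpendicularity gives VP at right angles to QV; with |VP| = 8.2 on the left of QV, P = V + 8.2·(-0.9063, 0.4226) = (28.72, 29.27). Then |DP| = |P − D| = 41.01.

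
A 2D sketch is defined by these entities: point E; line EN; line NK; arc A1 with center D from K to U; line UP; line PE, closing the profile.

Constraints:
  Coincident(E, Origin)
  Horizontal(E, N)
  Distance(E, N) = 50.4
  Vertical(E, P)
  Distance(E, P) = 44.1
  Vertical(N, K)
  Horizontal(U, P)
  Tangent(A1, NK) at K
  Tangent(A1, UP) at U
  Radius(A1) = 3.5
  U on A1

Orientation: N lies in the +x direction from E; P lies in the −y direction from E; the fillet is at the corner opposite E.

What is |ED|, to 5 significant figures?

62.032

E is at the origin; E and N share the same y with |EN| = 50.4 and N on the +x side, so N = (50.400, 0.0000). EP is vertical with |EP| = 44.1 and P on the −y side, so P = (0.0000, -44.100). The virtual corner opposite E is at (50.400, -44.100). Since A1 is tangent to NK there, DK ⟂ NK and tangency of A1 to UP means the radius DU is perpendicular to UP, with radius 3.5, so the center D sits 3.5 in from both sides at D = (46.900, -40.600). Then |ED| = |D − E| = 62.032.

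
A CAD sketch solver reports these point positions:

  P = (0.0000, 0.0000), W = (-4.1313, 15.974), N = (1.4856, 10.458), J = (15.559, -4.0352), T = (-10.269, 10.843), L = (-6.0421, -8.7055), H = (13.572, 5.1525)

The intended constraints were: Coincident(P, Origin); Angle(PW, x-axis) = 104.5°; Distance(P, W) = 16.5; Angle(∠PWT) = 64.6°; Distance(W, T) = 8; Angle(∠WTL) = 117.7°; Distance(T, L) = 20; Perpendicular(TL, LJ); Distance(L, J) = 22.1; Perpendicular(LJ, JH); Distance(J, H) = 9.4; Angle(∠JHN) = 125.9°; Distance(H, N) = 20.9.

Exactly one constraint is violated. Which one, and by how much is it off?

Distance(H, N) = 20.9 — off by 7.70.

P = (0.00, 0.00) ✓; PW at 104.5° ✓; |PW| = 16.50 ✓; ∠PWT = 64.61° ✓; |WT| = 8.000 ✓; ∠WTL = 117.7° ✓; |TL| = 20.00 ✓; ∠(TL, LJ) = 90.00° ✓; |LJ| = 22.10 ✓; ∠(LJ, JH) = 90.00° ✓; |JH| = 9.400 ✓; ∠JHN = 125.9° ✓; |HN| = 13.20 ✗.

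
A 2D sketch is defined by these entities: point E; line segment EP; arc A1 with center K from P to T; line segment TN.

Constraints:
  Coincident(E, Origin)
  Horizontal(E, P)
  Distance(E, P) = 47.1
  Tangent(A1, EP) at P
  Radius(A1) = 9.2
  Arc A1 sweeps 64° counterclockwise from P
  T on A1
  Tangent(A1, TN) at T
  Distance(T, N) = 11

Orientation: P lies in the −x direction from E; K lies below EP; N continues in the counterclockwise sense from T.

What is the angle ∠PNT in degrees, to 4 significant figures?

15.01°

E is at the origin; E and P share the same y with |EP| = 47.1 and P on the −x side, so P = (-47.10, 0.000). Since A1 is tangent to EP there, KP ⟂ EP, so K = P + (0, -9.2) = (-47.10, -9.200). On A1, P sits at bearing 90° from K; a 64° counterclockwise sweep puts T at bearing 154°, so T = K + 9.2·(cos 154°, sin 154°) = (-55.37, -5.167). Since A1 is tangent to TN there, KT ⟂ TN, so TN runs along (−sin 154°, cos 154°); with |TN| = 11.0, N = (-60.19, -15.05). Then cos ∠PNT = NP·NT / (|NP||NT|), giving 15.01°.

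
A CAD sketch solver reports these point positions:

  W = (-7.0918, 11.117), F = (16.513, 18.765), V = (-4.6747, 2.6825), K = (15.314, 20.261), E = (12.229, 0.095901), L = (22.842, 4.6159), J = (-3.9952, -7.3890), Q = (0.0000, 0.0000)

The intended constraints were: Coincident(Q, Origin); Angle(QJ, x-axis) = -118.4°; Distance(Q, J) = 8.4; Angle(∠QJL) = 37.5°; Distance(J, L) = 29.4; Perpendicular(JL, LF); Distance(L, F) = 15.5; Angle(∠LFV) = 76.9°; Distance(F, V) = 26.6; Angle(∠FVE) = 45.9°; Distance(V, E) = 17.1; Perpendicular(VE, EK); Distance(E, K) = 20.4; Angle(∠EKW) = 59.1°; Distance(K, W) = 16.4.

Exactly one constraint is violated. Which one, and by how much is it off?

Distance(K, W) = 16.4 — off by 7.80.

Q = (0.00, 0.00) ✓; QJ at -118.4° ✓; |QJ| = 8.400 ✓; ∠QJL = 37.50° ✓; |JL| = 29.40 ✓; ∠(JL, LF) = 90.00° ✓; |LF| = 15.50 ✓; ∠LFV = 76.90° ✓; |FV| = 26.60 ✓; ∠FVE = 45.90° ✓; |VE| = 17.10 ✓; ∠(VE, EK) = 90.00° ✓; |EK| = 20.40 ✓; ∠EKW = 59.10° ✓; |KW| = 24.20 ✗.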